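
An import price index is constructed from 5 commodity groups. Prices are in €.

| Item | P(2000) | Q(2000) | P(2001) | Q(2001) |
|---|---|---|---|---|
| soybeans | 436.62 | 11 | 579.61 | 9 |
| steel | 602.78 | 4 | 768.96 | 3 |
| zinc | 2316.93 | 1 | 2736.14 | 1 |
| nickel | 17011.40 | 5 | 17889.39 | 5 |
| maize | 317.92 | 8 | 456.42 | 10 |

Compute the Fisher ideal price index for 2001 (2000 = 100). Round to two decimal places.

108.34

Laspeyres component (base-period weights):
ΣP(2001)Q(2000) = 579.61×11 + 768.96×4 + 2736.14×1 + 17889.39×5 + 456.42×8 = 6375.71 + 3075.84 + 2736.14 + 89446.95 + 3651.36 = 105286
ΣP(2000)Q(2000) = 436.62×11 + 602.78×4 + 2316.93×1 + 17011.40×5 + 317.92×8 = 4802.82 + 2411.12 + 2316.93 + 85057 + 2543.36 = 97131.23
L = 105286 / 97131.23 × 100 = 108.3956
Paasche component (current-period weights):
ΣP(2001)Q(2001) = 579.61×9 + 768.96×3 + 2736.14×1 + 17889.39×5 + 456.42×10 = 5216.49 + 2306.88 + 2736.14 + 89446.95 + 4564.2 = 104270.66
ΣP(2000)Q(2001) = 436.62×9 + 602.78×3 + 2316.93×1 + 17011.40×5 + 317.92×10 = 3929.58 + 1808.34 + 2316.93 + 85057 + 3179.2 = 96291.05
P = 104270.66 / 96291.05 × 100 = 108.2870
Fisher = √(L × P) = √(108.3956 × 108.2870) = 108.3413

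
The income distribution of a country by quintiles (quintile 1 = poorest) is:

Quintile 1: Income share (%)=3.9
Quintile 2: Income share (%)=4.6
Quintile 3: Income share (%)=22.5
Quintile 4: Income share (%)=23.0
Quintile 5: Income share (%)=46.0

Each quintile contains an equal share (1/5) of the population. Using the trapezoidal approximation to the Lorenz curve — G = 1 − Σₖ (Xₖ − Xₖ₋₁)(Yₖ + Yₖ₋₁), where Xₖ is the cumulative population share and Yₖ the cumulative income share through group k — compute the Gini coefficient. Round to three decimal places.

Cumulative income shares Yₖ: 0.0390, 0.0850, 0.3100, 0.5400, 1.0000
Σ (Xₖ−Xₖ₋₁)(Yₖ+Yₖ₋₁) = (1/5)(0.0390+0.0000) + (1/5)(0.0850+0.0390) + (1/5)(0.3100+0.0850) + (1/5)(0.5400+0.3100) + (1/5)(1.0000+0.5400)
  = 0.0078 + 0.0248 + 0.0790 + 0.1700 + 0.3080 = 0.5896
G = 1 − 0.5896 = 0.4104

0.410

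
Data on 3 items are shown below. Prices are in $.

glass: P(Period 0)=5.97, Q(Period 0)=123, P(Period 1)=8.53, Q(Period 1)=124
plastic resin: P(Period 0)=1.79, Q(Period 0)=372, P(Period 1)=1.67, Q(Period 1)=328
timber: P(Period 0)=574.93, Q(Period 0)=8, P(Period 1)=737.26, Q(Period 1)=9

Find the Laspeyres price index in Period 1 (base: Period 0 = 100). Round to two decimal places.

Laspeyres price index uses base-period quantities as weights.
ΣP(Period 1)·Q(Period 0) = 8.53×123 + 1.67×372 + 737.26×8 = 1049.19 + 621.24 + 5898.08 = 7568.51
ΣP(Period 0)·Q(Period 0) = 5.97×123 + 1.79×372 + 574.93×8 = 734.31 + 665.88 + 4599.44 = 5999.63
Index = 7568.51 / 5999.63 × 100 = 126.1496

126.15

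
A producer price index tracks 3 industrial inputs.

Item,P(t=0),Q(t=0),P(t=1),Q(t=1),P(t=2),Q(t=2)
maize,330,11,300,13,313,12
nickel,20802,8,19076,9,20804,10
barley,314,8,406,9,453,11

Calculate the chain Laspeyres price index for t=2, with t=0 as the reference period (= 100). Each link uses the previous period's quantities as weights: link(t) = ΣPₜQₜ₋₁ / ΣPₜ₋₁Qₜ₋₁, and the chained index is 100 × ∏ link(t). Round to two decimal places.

Link t=0→t=1:
ΣP(t=1)Q(t=0) = 300×11 + 19076×8 + 406×8 = 3300 + 152608 + 3248 = 159156
ΣP(t=0)Q(t=0) = 330×11 + 20802×8 + 314×8 = 3630 + 166416 + 2512 = 172558
link = 159156/172558 = 0.922333
Link t=1→t=2:
ΣP(t=2)Q(t=1) = 313×13 + 20804×9 + 453×9 = 4069 + 187236 + 4077 = 195382
ΣP(t=1)Q(t=1) = 300×13 + 19076×9 + 406×9 = 3900 + 171684 + 3654 = 179238
link = 195382/179238 = 1.090070
Chained index = 100 × 0.922333 × 1.090070 = 100.5408

100.54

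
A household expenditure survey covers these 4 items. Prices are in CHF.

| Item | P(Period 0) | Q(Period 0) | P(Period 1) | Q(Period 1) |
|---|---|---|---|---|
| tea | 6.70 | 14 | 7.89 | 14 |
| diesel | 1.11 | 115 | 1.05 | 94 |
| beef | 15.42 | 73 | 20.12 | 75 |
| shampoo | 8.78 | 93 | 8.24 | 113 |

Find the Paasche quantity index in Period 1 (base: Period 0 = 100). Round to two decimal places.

107.42

Paasche quantity index uses current-period prices as weights.
ΣP(Period 1)·Q(Period 1) = 7.89×14 + 1.05×94 + 20.12×75 + 8.24×113 = 110.46 + 98.7 + 1509 + 931.12 = 2649.28
ΣP(Period 1)·Q(Period 0) = 7.89×14 + 1.05×115 + 20.12×73 + 8.24×93 = 110.46 + 120.75 + 1468.76 + 766.32 = 2466.29
Index = 2649.28 / 2466.29 × 100 = 107.4196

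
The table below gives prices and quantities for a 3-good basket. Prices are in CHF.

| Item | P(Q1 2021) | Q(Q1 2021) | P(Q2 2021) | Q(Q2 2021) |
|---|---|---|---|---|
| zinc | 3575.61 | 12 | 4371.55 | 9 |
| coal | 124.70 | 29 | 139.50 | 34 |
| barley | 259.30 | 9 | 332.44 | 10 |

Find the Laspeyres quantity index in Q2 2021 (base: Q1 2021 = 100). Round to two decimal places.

79.85

Laspeyres quantity index uses base-period prices as weights.
ΣP(Q1 2021)·Q(Q2 2021) = 3575.61×9 + 124.70×34 + 259.30×10 = 32180.49 + 4239.8 + 2593 = 39013.29
ΣP(Q1 2021)·Q(Q1 2021) = 3575.61×12 + 124.70×29 + 259.30×9 = 42907.32 + 3616.3 + 2333.7 = 48857.32
Index = 39013.29 / 48857.32 × 100 = 79.8515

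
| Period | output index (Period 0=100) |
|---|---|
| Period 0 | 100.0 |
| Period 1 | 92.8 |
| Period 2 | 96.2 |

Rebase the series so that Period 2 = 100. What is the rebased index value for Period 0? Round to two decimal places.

103.95

Rebased(Period 0) = 100.0 / 96.2 × 100 = 103.9501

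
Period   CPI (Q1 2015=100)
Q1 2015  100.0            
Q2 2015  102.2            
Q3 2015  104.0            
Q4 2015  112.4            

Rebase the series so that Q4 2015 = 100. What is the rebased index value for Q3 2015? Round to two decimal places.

Rebased(Q3 2015) = 104.0 / 112.4 × 100 = 92.5267

92.53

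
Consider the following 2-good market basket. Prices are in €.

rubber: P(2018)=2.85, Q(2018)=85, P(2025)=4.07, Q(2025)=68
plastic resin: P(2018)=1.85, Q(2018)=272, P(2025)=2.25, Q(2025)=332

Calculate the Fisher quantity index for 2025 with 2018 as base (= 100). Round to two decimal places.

107.63

Laspeyres component (base-period weights):
ΣP(2018)Q(2025) = 2.85×68 + 1.85×332 = 193.8 + 614.2 = 808
ΣP(2018)Q(2018) = 2.85×85 + 1.85×272 = 242.25 + 503.2 = 745.45
L = 808 / 745.45 × 100 = 108.3909
Paasche component (current-period weights):
ΣP(2025)Q(2025) = 4.07×68 + 2.25×332 = 276.76 + 747 = 1023.76
ΣP(2025)Q(2018) = 4.07×85 + 2.25×272 = 345.95 + 612 = 957.95
P = 1023.76 / 957.95 × 100 = 106.8699
Fisher = √(L × P) = √(108.3909 × 106.8699) = 107.6277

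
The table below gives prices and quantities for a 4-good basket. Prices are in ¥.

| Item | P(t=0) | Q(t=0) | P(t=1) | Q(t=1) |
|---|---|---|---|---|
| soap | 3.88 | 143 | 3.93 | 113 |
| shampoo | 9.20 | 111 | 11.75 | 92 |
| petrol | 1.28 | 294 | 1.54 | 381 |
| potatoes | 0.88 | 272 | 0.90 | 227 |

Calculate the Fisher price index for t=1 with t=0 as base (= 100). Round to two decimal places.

Laspeyres component (base-period weights):
ΣP(t=1)Q(t=0) = 3.93×143 + 11.75×111 + 1.54×294 + 0.90×272 = 561.99 + 1304.25 + 452.76 + 244.8 = 2563.8
ΣP(t=0)Q(t=0) = 3.88×143 + 9.20×111 + 1.28×294 + 0.88×272 = 554.84 + 1021.2 + 376.32 + 239.36 = 2191.72
L = 2563.8 / 2191.72 × 100 = 116.9766
Paasche component (current-period weights):
ΣP(t=1)Q(t=1) = 3.93×113 + 11.75×92 + 1.54×381 + 0.90×227 = 444.09 + 1081 + 586.74 + 204.3 = 2316.13
ΣP(t=0)Q(t=1) = 3.88×113 + 9.20×92 + 1.28×381 + 0.88×227 = 438.44 + 846.4 + 487.68 + 199.76 = 1972.28
P = 2316.13 / 1972.28 × 100 = 117.4341
Fisher = √(L × P) = √(116.9766 × 117.4341) = 117.2052

117.21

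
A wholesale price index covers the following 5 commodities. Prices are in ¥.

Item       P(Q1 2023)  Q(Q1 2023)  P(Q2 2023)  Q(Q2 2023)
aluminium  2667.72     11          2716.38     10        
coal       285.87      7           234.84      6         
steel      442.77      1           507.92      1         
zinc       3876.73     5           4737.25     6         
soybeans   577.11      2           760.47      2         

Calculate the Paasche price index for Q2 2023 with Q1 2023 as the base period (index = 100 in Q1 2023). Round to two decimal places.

Paasche price index uses current-period quantities as weights.
ΣP(Q2 2023)·Q(Q2 2023) = 2716.38×10 + 234.84×6 + 507.92×1 + 4737.25×6 + 760.47×2 = 27163.8 + 1409.04 + 507.92 + 28423.5 + 1520.94 = 59025.2
ΣP(Q1 2023)·Q(Q2 2023) = 2667.72×10 + 285.87×6 + 442.77×1 + 3876.73×6 + 577.11×2 = 26677.2 + 1715.22 + 442.77 + 23260.38 + 1154.22 = 53249.79
Index = 59025.2 / 53249.79 × 100 = 110.8459

110.85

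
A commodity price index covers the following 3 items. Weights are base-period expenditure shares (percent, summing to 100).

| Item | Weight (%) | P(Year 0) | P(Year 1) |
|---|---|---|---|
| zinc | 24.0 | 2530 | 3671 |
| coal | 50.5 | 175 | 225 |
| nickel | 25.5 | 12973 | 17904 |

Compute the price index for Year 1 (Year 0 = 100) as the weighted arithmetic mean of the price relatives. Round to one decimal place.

zinc: 24.0 × (3671/2530) = 24.0 × 1.450988 = 34.8237
coal: 50.5 × (225/175) = 50.5 × 1.285714 = 64.9286
nickel: 25.5 × (17904/12973) = 25.5 × 1.380097 = 35.1925
Index = Σ wᵢ·(p₁ᵢ/p₀ᵢ) = 34.8237 + 64.9286 + 35.1925 = 134.9448

134.9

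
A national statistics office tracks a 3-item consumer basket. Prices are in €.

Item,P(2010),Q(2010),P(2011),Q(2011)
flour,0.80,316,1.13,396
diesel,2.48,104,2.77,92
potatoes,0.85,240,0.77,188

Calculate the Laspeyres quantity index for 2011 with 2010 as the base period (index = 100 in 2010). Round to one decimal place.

98.6

Laspeyres quantity index uses base-period prices as weights.
ΣP(2010)·Q(2011) = 0.80×396 + 2.48×92 + 0.85×188 = 316.8 + 228.16 + 159.8 = 704.76
ΣP(2010)·Q(2010) = 0.80×316 + 2.48×104 + 0.85×240 = 252.8 + 257.92 + 204 = 714.72
Index = 704.76 / 714.72 × 100 = 98.6064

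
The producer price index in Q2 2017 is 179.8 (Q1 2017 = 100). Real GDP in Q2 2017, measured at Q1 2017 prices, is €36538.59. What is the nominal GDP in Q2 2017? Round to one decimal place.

65696.4

Nominal = Real × (Index/100) = 36538.59 × (179.8/100)
        = 36538.59 × 1.798 = 65696.3848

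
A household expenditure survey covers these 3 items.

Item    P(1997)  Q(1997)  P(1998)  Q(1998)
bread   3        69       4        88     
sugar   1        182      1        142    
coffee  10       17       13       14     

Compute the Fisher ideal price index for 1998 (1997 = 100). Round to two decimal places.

122.63

Laspeyres component (base-period weights):
ΣP(1998)Q(1997) = 4×69 + 1×182 + 13×17 = 276 + 182 + 221 = 679
ΣP(1997)Q(1997) = 3×69 + 1×182 + 10×17 = 207 + 182 + 170 = 559
L = 679 / 559 × 100 = 121.4669
Paasche component (current-period weights):
ΣP(1998)Q(1998) = 4×88 + 1×142 + 13×14 = 352 + 142 + 182 = 676
ΣP(1997)Q(1998) = 3×88 + 1×142 + 10×14 = 264 + 142 + 140 = 546
P = 676 / 546 × 100 = 123.8095
Fisher = √(L × P) = √(121.4669 × 123.8095) = 122.6326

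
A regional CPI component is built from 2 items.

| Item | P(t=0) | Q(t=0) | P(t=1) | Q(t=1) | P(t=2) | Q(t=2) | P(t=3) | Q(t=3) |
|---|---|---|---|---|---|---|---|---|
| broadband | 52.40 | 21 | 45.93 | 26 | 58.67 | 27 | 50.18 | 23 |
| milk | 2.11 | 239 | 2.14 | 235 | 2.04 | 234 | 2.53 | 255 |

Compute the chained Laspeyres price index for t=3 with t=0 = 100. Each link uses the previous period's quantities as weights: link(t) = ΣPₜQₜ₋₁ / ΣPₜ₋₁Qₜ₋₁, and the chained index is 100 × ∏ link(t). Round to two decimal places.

Link t=0→t=1:
ΣP(t=1)Q(t=0) = 45.93×21 + 2.14×239 = 964.53 + 511.46 = 1475.99
ΣP(t=0)Q(t=0) = 52.40×21 + 2.11×239 = 1100.4 + 504.29 = 1604.69
link = 1475.99/1604.69 = 0.919798
Link t=1→t=2:
ΣP(t=2)Q(t=1) = 58.67×26 + 2.04×235 = 1525.42 + 479.4 = 2004.82
ΣP(t=1)Q(t=1) = 45.93×26 + 2.14×235 = 1194.18 + 502.9 = 1697.08
link = 2004.82/1697.08 = 1.181335
Link t=2→t=3:
ΣP(t=3)Q(t=2) = 50.18×27 + 2.53×234 = 1354.86 + 592.02 = 1946.88
ΣP(t=2)Q(t=2) = 58.67×27 + 2.04×234 = 1584.09 + 477.36 = 2061.45
link = 1946.88/2061.45 = 0.944423
Chained index = 100 × 0.919798 × 1.181335 × 0.944423 = 102.6199

102.62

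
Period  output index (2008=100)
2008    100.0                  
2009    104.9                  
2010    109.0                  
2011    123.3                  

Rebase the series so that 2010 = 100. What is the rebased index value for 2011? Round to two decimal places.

113.12

Rebased(2011) = 123.3 / 109.0 × 100 = 113.1193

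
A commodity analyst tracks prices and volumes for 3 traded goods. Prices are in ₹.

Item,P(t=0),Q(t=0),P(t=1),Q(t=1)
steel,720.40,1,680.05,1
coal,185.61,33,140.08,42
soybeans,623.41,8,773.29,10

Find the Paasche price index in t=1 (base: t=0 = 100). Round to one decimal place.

Paasche price index uses current-period quantities as weights.
ΣP(t=1)·Q(t=1) = 680.05×1 + 140.08×42 + 773.29×10 = 680.05 + 5883.36 + 7732.9 = 14296.31
ΣP(t=0)·Q(t=1) = 720.40×1 + 185.61×42 + 623.41×10 = 720.4 + 7795.62 + 6234.1 = 14750.12
Index = 14296.31 / 14750.12 × 100 = 96.9233

96.9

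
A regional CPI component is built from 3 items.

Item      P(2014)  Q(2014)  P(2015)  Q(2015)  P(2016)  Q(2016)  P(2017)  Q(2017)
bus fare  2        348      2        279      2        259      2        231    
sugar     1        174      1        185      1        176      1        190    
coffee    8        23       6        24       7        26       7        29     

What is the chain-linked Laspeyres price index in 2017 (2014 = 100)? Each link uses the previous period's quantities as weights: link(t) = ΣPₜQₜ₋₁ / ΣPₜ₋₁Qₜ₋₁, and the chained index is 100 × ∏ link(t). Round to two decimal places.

98.22

Link 2014→2015:
ΣP(2015)Q(2014) = 2×348 + 1×174 + 6×23 = 696 + 174 + 138 = 1008
ΣP(2014)Q(2014) = 2×348 + 1×174 + 8×23 = 696 + 174 + 184 = 1054
link = 1008/1054 = 0.956357
Link 2015→2016:
ΣP(2016)Q(2015) = 2×279 + 1×185 + 7×24 = 558 + 185 + 168 = 911
ΣP(2015)Q(2015) = 2×279 + 1×185 + 6×24 = 558 + 185 + 144 = 887
link = 911/887 = 1.027057
Link 2016→2017:
ΣP(2017)Q(2016) = 2×259 + 1×176 + 7×26 = 518 + 176 + 182 = 876
ΣP(2016)Q(2016) = 2×259 + 1×176 + 7×26 = 518 + 176 + 182 = 876
link = 876/876 = 1.000000
Chained index = 100 × 0.956357 × 1.027057 × 1.000000 = 98.2233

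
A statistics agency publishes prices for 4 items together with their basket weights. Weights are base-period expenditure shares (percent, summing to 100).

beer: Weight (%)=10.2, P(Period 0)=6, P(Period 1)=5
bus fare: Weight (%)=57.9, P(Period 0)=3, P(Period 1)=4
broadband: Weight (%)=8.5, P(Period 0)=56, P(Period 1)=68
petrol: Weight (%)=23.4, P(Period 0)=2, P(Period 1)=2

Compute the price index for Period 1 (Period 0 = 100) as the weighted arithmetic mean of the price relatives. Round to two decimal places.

119.42

beer: 10.2 × (5/6) = 10.2 × 0.833333 = 8.5000
bus fare: 57.9 × (4/3) = 57.9 × 1.333333 = 77.2000
broadband: 8.5 × (68/56) = 8.5 × 1.214286 = 10.3214
petrol: 23.4 × (2/2) = 23.4 × 1.000000 = 23.4000
Index = Σ wᵢ·(p₁ᵢ/p₀ᵢ) = 8.5000 + 77.2000 + 10.3214 + 23.4000 = 119.4214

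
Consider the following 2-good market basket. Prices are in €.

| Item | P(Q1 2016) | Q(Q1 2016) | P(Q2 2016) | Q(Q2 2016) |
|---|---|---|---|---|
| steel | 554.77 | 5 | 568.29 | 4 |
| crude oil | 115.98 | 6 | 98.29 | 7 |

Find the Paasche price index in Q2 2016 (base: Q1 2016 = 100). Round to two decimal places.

Paasche price index uses current-period quantities as weights.
ΣP(Q2 2016)·Q(Q2 2016) = 568.29×4 + 98.29×7 = 2273.16 + 688.03 = 2961.19
ΣP(Q1 2016)·Q(Q2 2016) = 554.77×4 + 115.98×7 = 2219.08 + 811.86 = 3030.94
Index = 2961.19 / 3030.94 × 100 = 97.6987

97.70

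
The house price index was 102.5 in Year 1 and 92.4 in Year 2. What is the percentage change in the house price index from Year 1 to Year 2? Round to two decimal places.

-9.85%

Change = (92.4 − 102.5) / 102.5 × 100
       = -10.1 / 102.5 × 100 = -9.8537%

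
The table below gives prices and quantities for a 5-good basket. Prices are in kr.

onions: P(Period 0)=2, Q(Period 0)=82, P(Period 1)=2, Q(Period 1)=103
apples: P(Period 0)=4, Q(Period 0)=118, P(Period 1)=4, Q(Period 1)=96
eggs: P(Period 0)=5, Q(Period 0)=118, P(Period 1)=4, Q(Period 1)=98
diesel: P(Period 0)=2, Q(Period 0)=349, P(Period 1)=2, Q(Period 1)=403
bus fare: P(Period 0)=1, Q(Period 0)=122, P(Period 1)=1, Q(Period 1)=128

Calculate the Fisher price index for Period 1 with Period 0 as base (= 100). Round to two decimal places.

Laspeyres component (base-period weights):
ΣP(Period 1)Q(Period 0) = 2×82 + 4×118 + 4×118 + 2×349 + 1×122 = 164 + 472 + 472 + 698 + 122 = 1928
ΣP(Period 0)Q(Period 0) = 2×82 + 4×118 + 5×118 + 2×349 + 1×122 = 164 + 472 + 590 + 698 + 122 = 2046
L = 1928 / 2046 × 100 = 94.2326
Paasche component (current-period weights):
ΣP(Period 1)Q(Period 1) = 2×103 + 4×96 + 4×98 + 2×403 + 1×128 = 206 + 384 + 392 + 806 + 128 = 1916
ΣP(Period 0)Q(Period 1) = 2×103 + 4×96 + 5×98 + 2×403 + 1×128 = 206 + 384 + 490 + 806 + 128 = 2014
P = 1916 / 2014 × 100 = 95.1341
Fisher = √(L × P) = √(94.2326 × 95.1341) = 94.6823

94.68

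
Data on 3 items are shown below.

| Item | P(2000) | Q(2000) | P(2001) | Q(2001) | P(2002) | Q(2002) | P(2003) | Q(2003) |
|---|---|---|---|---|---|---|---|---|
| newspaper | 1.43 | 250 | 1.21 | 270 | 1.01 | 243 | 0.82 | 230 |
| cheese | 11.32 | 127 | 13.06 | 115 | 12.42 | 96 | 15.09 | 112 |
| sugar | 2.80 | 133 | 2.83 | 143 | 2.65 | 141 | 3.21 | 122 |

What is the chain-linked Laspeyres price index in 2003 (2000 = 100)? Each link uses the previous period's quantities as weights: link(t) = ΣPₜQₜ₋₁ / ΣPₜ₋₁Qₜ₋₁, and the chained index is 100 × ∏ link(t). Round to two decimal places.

116.47

Link 2000→2001:
ΣP(2001)Q(2000) = 1.21×250 + 13.06×127 + 2.83×133 = 302.5 + 1658.62 + 376.39 = 2337.51
ΣP(2000)Q(2000) = 1.43×250 + 11.32×127 + 2.80×133 = 357.5 + 1437.64 + 372.4 = 2167.54
link = 2337.51/2167.54 = 1.078416
Link 2001→2002:
ΣP(2002)Q(2001) = 1.01×270 + 12.42×115 + 2.65×143 = 272.7 + 1428.3 + 378.95 = 2079.95
ΣP(2001)Q(2001) = 1.21×270 + 13.06×115 + 2.83×143 = 326.7 + 1501.9 + 404.69 = 2233.29
link = 2079.95/2233.29 = 0.931339
Link 2002→2003:
ΣP(2003)Q(2002) = 0.82×243 + 15.09×96 + 3.21×141 = 199.26 + 1448.64 + 452.61 = 2100.51
ΣP(2002)Q(2002) = 1.01×243 + 12.42×96 + 2.65×141 = 245.43 + 1192.32 + 373.65 = 1811.4
link = 2100.51/1811.4 = 1.159606
Chained index = 100 × 1.078416 × 0.931339 × 1.159606 = 116.4674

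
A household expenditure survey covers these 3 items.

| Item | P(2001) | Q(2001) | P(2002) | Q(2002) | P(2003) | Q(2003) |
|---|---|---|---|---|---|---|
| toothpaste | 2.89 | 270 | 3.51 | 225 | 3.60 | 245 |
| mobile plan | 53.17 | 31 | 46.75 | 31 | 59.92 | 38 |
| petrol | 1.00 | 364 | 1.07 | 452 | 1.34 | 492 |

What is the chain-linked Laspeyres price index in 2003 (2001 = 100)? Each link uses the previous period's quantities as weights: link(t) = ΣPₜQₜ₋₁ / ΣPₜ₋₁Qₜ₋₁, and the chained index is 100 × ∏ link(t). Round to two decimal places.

119.96

Link 2001→2002:
ΣP(2002)Q(2001) = 3.51×270 + 46.75×31 + 1.07×364 = 947.7 + 1449.25 + 389.48 = 2786.43
ΣP(2001)Q(2001) = 2.89×270 + 53.17×31 + 1.00×364 = 780.3 + 1648.27 + 364 = 2792.57
link = 2786.43/2792.57 = 0.997801
Link 2002→2003:
ΣP(2003)Q(2002) = 3.60×225 + 59.92×31 + 1.34×452 = 810 + 1857.52 + 605.68 = 3273.2
ΣP(2002)Q(2002) = 3.51×225 + 46.75×31 + 1.07×452 = 789.75 + 1449.25 + 483.64 = 2722.64
link = 3273.2/2722.64 = 1.202215
Chained index = 100 × 0.997801 × 1.202215 = 119.9572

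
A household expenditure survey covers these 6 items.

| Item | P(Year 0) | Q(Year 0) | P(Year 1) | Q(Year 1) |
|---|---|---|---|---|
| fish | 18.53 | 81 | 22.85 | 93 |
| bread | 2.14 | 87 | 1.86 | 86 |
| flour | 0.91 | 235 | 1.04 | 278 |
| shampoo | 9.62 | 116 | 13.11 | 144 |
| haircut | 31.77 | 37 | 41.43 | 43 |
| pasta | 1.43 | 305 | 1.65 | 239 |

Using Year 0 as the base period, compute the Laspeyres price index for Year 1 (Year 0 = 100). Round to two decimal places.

125.61

Laspeyres price index uses base-period quantities as weights.
ΣP(Year 1)·Q(Year 0) = 22.85×81 + 1.86×87 + 1.04×235 + 13.11×116 + 41.43×37 + 1.65×305 = 1850.85 + 161.82 + 244.4 + 1520.76 + 1532.91 + 503.25 = 5813.99
ΣP(Year 0)·Q(Year 0) = 18.53×81 + 2.14×87 + 0.91×235 + 9.62×116 + 31.77×37 + 1.43×305 = 1500.93 + 186.18 + 213.85 + 1115.92 + 1175.49 + 436.15 = 4628.52
Index = 5813.99 / 4628.52 × 100 = 125.6123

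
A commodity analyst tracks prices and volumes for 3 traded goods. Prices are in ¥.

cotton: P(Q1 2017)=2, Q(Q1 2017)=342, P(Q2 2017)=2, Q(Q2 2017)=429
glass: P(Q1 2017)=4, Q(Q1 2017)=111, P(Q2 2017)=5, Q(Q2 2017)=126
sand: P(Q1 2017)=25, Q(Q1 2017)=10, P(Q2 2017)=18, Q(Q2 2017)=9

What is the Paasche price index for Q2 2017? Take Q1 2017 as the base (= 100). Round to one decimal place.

Paasche price index uses current-period quantities as weights.
ΣP(Q2 2017)·Q(Q2 2017) = 2×429 + 5×126 + 18×9 = 858 + 630 + 162 = 1650
ΣP(Q1 2017)·Q(Q2 2017) = 2×429 + 4×126 + 25×9 = 858 + 504 + 225 = 1587
Index = 1650 / 1587 × 100 = 103.9698

104.0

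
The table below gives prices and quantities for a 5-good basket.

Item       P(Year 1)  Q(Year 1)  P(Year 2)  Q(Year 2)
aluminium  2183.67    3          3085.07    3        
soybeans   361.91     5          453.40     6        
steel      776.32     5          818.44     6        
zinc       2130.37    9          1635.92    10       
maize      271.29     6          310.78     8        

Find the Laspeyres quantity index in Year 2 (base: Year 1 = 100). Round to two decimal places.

111.53

Laspeyres quantity index uses base-period prices as weights.
ΣP(Year 1)·Q(Year 2) = 2183.67×3 + 361.91×6 + 776.32×6 + 2130.37×10 + 271.29×8 = 6551.01 + 2171.46 + 4657.92 + 21303.7 + 2170.32 = 36854.41
ΣP(Year 1)·Q(Year 1) = 2183.67×3 + 361.91×5 + 776.32×5 + 2130.37×9 + 271.29×6 = 6551.01 + 1809.55 + 3881.6 + 19173.33 + 1627.74 = 33043.23
Index = 36854.41 / 33043.23 × 100 = 111.5339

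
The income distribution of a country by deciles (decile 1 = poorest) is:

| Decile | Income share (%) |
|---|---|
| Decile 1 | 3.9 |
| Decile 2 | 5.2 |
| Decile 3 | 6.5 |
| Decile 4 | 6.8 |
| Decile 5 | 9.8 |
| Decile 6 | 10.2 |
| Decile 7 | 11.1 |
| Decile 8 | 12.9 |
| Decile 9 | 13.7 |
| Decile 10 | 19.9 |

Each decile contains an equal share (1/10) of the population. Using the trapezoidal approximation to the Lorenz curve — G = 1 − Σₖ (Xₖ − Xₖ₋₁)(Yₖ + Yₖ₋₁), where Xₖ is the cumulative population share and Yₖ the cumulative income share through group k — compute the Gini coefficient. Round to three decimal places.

0.249

Cumulative income shares Yₖ: 0.0390, 0.0910, 0.1560, 0.2240, 0.3220, 0.4240, 0.5350, 0.6640, 0.8010, 1.0000
Σ (Xₖ−Xₖ₋₁)(Yₖ+Yₖ₋₁) = (1/10)(0.0390+0.0000) + (1/10)(0.0910+0.0390) + (1/10)(0.1560+0.0910) + (1/10)(0.2240+0.1560) + (1/10)(0.3220+0.2240) + (1/10)(0.4240+0.3220) + (1/10)(0.5350+0.4240) + (1/10)(0.6640+0.5350) + (1/10)(0.8010+0.6640) + (1/10)(1.0000+0.8010)
  = 0.0039 + 0.0130 + 0.0247 + 0.0380 + 0.0546 + 0.0746 + 0.0959 + 0.1199 + 0.1465 + 0.1801 = 0.7512
G = 1 − 0.7512 = 0.2488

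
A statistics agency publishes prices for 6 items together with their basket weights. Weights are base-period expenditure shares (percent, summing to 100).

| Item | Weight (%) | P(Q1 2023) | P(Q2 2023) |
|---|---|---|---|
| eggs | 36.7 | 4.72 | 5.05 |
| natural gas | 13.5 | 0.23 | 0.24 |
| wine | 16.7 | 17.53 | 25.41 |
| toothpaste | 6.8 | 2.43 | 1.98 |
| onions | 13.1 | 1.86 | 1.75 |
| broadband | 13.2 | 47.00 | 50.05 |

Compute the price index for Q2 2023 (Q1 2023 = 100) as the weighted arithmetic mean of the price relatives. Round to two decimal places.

109.48

eggs: 36.7 × (5.05/4.72) = 36.7 × 1.069915 = 39.2659
natural gas: 13.5 × (0.24/0.23) = 13.5 × 1.043478 = 14.0870
wine: 16.7 × (25.41/17.53) = 16.7 × 1.449515 = 24.2069
toothpaste: 6.8 × (1.98/2.43) = 6.8 × 0.814815 = 5.5407
onions: 13.1 × (1.75/1.86) = 13.1 × 0.940860 = 12.3253
broadband: 13.2 × (50.05/47.00) = 13.2 × 1.064894 = 14.0566
Index = Σ wᵢ·(p₁ᵢ/p₀ᵢ) = 39.2659 + 14.0870 + 24.2069 + 5.5407 + 12.3253 + 14.0566 = 109.4824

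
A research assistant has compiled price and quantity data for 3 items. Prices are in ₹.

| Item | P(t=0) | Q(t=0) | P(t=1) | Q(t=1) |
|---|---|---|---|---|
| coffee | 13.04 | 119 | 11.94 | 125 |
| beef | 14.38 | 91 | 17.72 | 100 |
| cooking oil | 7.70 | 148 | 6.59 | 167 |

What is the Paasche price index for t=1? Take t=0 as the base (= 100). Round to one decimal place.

100.3

Paasche price index uses current-period quantities as weights.
ΣP(t=1)·Q(t=1) = 11.94×125 + 17.72×100 + 6.59×167 = 1492.5 + 1772 + 1100.53 = 4365.03
ΣP(t=0)·Q(t=1) = 13.04×125 + 14.38×100 + 7.70×167 = 1630 + 1438 + 1285.9 = 4353.9
Index = 4365.03 / 4353.9 × 100 = 100.2556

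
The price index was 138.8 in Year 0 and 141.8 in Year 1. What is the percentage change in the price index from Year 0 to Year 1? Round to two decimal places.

2.16%

Change = (141.8 − 138.8) / 138.8 × 100
       = 3.0 / 138.8 × 100 = 2.1614%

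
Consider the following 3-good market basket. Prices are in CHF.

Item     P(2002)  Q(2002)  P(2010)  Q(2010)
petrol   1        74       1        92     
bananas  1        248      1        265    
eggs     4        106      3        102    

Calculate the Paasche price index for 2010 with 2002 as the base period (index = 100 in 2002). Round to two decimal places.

Paasche price index uses current-period quantities as weights.
ΣP(2010)·Q(2010) = 1×92 + 1×265 + 3×102 = 92 + 265 + 306 = 663
ΣP(2002)·Q(2010) = 1×92 + 1×265 + 4×102 = 92 + 265 + 408 = 765
Index = 663 / 765 × 100 = 86.6667

86.67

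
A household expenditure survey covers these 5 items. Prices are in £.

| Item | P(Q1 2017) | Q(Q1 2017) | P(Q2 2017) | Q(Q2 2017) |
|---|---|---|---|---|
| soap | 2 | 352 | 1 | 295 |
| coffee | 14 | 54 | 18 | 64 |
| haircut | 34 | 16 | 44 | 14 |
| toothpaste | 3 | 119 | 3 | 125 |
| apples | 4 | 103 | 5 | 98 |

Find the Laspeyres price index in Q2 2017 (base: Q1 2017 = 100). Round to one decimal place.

Laspeyres price index uses base-period quantities as weights.
ΣP(Q2 2017)·Q(Q1 2017) = 1×352 + 18×54 + 44×16 + 3×119 + 5×103 = 352 + 972 + 704 + 357 + 515 = 2900
ΣP(Q1 2017)·Q(Q1 2017) = 2×352 + 14×54 + 34×16 + 3×119 + 4×103 = 704 + 756 + 544 + 357 + 412 = 2773
Index = 2900 / 2773 × 100 = 104.5799

104.6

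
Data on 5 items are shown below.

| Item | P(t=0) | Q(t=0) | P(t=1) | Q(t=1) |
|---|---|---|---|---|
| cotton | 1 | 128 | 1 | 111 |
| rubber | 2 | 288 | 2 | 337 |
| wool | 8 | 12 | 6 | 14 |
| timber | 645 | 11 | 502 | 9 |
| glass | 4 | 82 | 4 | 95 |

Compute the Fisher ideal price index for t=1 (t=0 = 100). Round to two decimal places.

Laspeyres component (base-period weights):
ΣP(t=1)Q(t=0) = 1×128 + 2×288 + 6×12 + 502×11 + 4×82 = 128 + 576 + 72 + 5522 + 328 = 6626
ΣP(t=0)Q(t=0) = 1×128 + 2×288 + 8×12 + 645×11 + 4×82 = 128 + 576 + 96 + 7095 + 328 = 8223
L = 6626 / 8223 × 100 = 80.5789
Paasche component (current-period weights):
ΣP(t=1)Q(t=1) = 1×111 + 2×337 + 6×14 + 502×9 + 4×95 = 111 + 674 + 84 + 4518 + 380 = 5767
ΣP(t=0)Q(t=1) = 1×111 + 2×337 + 8×14 + 645×9 + 4×95 = 111 + 674 + 112 + 5805 + 380 = 7082
P = 5767 / 7082 × 100 = 81.4318
Fisher = √(L × P) = √(80.5789 × 81.4318) = 81.0042

81.00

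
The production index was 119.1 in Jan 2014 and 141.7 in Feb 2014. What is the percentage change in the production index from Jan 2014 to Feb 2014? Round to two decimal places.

18.98%

Change = (141.7 − 119.1) / 119.1 × 100
       = 22.6 / 119.1 × 100 = 18.9757%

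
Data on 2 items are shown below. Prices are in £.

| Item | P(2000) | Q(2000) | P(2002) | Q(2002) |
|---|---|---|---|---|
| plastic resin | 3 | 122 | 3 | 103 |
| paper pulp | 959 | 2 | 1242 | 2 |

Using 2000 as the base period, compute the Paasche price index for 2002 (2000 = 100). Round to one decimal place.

125.4

Paasche price index uses current-period quantities as weights.
ΣP(2002)·Q(2002) = 3×103 + 1242×2 = 309 + 2484 = 2793
ΣP(2000)·Q(2002) = 3×103 + 959×2 = 309 + 1918 = 2227
Index = 2793 / 2227 × 100 = 125.4154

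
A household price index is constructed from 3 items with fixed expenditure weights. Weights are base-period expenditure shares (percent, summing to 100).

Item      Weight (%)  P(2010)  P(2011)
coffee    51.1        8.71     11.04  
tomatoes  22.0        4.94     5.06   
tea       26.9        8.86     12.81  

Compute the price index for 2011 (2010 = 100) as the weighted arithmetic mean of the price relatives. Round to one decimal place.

126.2

coffee: 51.1 × (11.04/8.71) = 51.1 × 1.267509 = 64.7697
tomatoes: 22.0 × (5.06/4.94) = 22.0 × 1.024291 = 22.5344
tea: 26.9 × (12.81/8.86) = 26.9 × 1.445824 = 38.8927
Index = Σ wᵢ·(p₁ᵢ/p₀ᵢ) = 64.7697 + 22.5344 + 38.8927 = 126.1968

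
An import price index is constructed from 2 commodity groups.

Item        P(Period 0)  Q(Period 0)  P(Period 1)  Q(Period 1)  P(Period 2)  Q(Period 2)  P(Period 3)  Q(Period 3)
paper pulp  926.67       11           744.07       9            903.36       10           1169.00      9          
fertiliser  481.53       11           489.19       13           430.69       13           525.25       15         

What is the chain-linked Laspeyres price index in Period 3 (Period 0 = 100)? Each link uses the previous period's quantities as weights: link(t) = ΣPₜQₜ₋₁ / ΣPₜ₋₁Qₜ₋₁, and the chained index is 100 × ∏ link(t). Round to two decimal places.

Link Period 0→Period 1:
ΣP(Period 1)Q(Period 0) = 744.07×11 + 489.19×11 = 8184.77 + 5381.09 = 13565.86
ΣP(Period 0)Q(Period 0) = 926.67×11 + 481.53×11 = 10193.37 + 5296.83 = 15490.2
link = 13565.86/15490.2 = 0.875770
Link Period 1→Period 2:
ΣP(Period 2)Q(Period 1) = 903.36×9 + 430.69×13 = 8130.24 + 5598.97 = 13729.21
ΣP(Period 1)Q(Period 1) = 744.07×9 + 489.19×13 = 6696.63 + 6359.47 = 13056.1
link = 13729.21/13056.1 = 1.051555
Link Period 2→Period 3:
ΣP(Period 3)Q(Period 2) = 1169.00×10 + 525.25×13 = 11690 + 6828.25 = 18518.25
ΣP(Period 2)Q(Period 2) = 903.36×10 + 430.69×13 = 9033.6 + 5598.97 = 14632.57
link = 18518.25/14632.57 = 1.265550
Chained index = 100 × 0.875770 × 1.051555 × 1.265550 = 116.5472

116.55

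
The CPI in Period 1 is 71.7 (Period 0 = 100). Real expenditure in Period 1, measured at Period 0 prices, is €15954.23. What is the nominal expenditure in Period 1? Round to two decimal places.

11439.18

Nominal = Real × (Index/100) = 15954.23 × (71.7/100)
        = 15954.23 × 0.717 = 11439.1829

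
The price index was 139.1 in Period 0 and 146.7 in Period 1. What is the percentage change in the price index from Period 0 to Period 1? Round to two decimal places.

Change = (146.7 − 139.1) / 139.1 × 100
       = 7.6 / 139.1 × 100 = 5.4637%

5.46%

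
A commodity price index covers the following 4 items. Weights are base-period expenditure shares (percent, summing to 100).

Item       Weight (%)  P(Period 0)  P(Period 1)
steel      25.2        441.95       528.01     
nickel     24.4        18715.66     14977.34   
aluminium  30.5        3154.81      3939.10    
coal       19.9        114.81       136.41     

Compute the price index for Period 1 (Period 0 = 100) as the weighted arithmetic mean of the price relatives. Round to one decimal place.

steel: 25.2 × (528.01/441.95) = 25.2 × 1.194728 = 30.1071
nickel: 24.4 × (14977.34/18715.66) = 24.4 × 0.800257 = 19.5263
aluminium: 30.5 × (3939.10/3154.81) = 30.5 × 1.248601 = 38.0823
coal: 19.9 × (136.41/114.81) = 19.9 × 1.188137 = 23.6439
Index = Σ wᵢ·(p₁ᵢ/p₀ᵢ) = 30.1071 + 19.5263 + 38.0823 + 23.6439 = 111.3597

111.4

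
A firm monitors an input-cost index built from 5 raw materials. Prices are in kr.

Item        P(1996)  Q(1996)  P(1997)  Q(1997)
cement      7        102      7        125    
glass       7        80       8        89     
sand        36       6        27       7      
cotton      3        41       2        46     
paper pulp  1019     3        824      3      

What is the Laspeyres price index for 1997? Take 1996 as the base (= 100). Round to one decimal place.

87.2

Laspeyres price index uses base-period quantities as weights.
ΣP(1997)·Q(1996) = 7×102 + 8×80 + 27×6 + 2×41 + 824×3 = 714 + 640 + 162 + 82 + 2472 = 4070
ΣP(1996)·Q(1996) = 7×102 + 7×80 + 36×6 + 3×41 + 1019×3 = 714 + 560 + 216 + 123 + 3057 = 4670
Index = 4070 / 4670 × 100 = 87.1520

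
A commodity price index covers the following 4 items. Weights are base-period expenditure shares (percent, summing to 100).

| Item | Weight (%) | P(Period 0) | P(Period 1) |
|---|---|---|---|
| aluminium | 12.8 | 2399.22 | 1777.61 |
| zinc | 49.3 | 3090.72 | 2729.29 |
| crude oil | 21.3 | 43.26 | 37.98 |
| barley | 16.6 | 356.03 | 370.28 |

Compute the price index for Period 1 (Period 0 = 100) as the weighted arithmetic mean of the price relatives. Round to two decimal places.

aluminium: 12.8 × (1777.61/2399.22) = 12.8 × 0.740912 = 9.4837
zinc: 49.3 × (2729.29/3090.72) = 49.3 × 0.883060 = 43.5348
crude oil: 21.3 × (37.98/43.26) = 21.3 × 0.877947 = 18.7003
barley: 16.6 × (370.28/356.03) = 16.6 × 1.040025 = 17.2644
Index = Σ wᵢ·(p₁ᵢ/p₀ᵢ) = 9.4837 + 43.5348 + 18.7003 + 17.2644 = 88.9832

88.98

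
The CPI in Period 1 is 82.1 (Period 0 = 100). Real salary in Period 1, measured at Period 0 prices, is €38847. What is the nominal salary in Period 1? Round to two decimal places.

Nominal = Real × (Index/100) = 38847 × (82.1/100)
        = 38847 × 0.821 = 31893.3870

31893.39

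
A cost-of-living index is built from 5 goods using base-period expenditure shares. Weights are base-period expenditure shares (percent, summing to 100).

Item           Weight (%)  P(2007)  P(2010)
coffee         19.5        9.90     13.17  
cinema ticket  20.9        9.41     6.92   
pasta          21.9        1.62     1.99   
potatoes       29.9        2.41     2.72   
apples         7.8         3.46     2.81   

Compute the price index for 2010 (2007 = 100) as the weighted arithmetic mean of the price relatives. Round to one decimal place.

coffee: 19.5 × (13.17/9.90) = 19.5 × 1.330303 = 25.9409
cinema ticket: 20.9 × (6.92/9.41) = 20.9 × 0.735388 = 15.3696
pasta: 21.9 × (1.99/1.62) = 21.9 × 1.228395 = 26.9019
potatoes: 29.9 × (2.72/2.41) = 29.9 × 1.128631 = 33.7461
apples: 7.8 × (2.81/3.46) = 7.8 × 0.812139 = 6.3347
Index = Σ wᵢ·(p₁ᵢ/p₀ᵢ) = 25.9409 + 15.3696 + 26.9019 + 33.7461 + 6.3347 = 108.2931

108.3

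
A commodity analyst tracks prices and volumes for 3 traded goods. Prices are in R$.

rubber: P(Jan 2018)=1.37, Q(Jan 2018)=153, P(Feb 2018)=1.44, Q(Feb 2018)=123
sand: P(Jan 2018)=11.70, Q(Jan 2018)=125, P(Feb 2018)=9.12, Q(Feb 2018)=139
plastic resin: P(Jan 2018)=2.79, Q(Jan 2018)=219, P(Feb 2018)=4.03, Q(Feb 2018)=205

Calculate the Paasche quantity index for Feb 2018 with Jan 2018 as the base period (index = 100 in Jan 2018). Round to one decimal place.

Paasche quantity index uses current-period prices as weights.
ΣP(Feb 2018)·Q(Feb 2018) = 1.44×123 + 9.12×139 + 4.03×205 = 177.12 + 1267.68 + 826.15 = 2270.95
ΣP(Feb 2018)·Q(Jan 2018) = 1.44×153 + 9.12×125 + 4.03×219 = 220.32 + 1140 + 882.57 = 2242.89
Index = 2270.95 / 2242.89 × 100 = 101.2511

101.3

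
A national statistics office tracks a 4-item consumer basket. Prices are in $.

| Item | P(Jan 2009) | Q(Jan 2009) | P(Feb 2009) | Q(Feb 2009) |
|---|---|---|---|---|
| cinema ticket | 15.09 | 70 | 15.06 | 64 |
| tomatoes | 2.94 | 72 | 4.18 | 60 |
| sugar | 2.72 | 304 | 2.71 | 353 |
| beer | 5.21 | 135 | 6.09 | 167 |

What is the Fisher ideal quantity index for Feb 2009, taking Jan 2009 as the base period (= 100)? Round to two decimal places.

Laspeyres component (base-period weights):
ΣP(Jan 2009)Q(Feb 2009) = 15.09×64 + 2.94×60 + 2.72×353 + 5.21×167 = 965.76 + 176.4 + 960.16 + 870.07 = 2972.39
ΣP(Jan 2009)Q(Jan 2009) = 15.09×70 + 2.94×72 + 2.72×304 + 5.21×135 = 1056.3 + 211.68 + 826.88 + 703.35 = 2798.21
L = 2972.39 / 2798.21 × 100 = 106.2247
Paasche component (current-period weights):
ΣP(Feb 2009)Q(Feb 2009) = 15.06×64 + 4.18×60 + 2.71×353 + 6.09×167 = 963.84 + 250.8 + 956.63 + 1017.03 = 3188.3
ΣP(Feb 2009)Q(Jan 2009) = 15.06×70 + 4.18×72 + 2.71×304 + 6.09×135 = 1054.2 + 300.96 + 823.84 + 822.15 = 3001.15
P = 3188.3 / 3001.15 × 100 = 106.2359
Fisher = √(L × P) = √(106.2247 × 106.2359) = 106.2303

106.23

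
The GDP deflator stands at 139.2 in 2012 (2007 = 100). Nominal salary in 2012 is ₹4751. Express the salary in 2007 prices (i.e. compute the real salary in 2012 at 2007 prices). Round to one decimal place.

3413.1

Real = Nominal ÷ (Index/100) = 4751 ÷ (139.2/100)
     = 4751 ÷ 1.392 = 3413.0747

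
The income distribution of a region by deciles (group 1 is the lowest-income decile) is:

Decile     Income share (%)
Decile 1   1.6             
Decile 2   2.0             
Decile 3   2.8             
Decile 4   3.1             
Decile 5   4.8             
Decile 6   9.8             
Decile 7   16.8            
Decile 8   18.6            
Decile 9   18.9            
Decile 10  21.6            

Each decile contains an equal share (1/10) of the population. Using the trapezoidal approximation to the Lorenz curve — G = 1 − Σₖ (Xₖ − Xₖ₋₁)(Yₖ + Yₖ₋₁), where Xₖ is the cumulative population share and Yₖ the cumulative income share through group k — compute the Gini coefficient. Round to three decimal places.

Cumulative income shares Yₖ: 0.0160, 0.0360, 0.0640, 0.0950, 0.1430, 0.2410, 0.4090, 0.5950, 0.7840, 1.0000
Σ (Xₖ−Xₖ₋₁)(Yₖ+Yₖ₋₁) = (1/10)(0.0160+0.0000) + (1/10)(0.0360+0.0160) + (1/10)(0.0640+0.0360) + (1/10)(0.0950+0.0640) + (1/10)(0.1430+0.0950) + (1/10)(0.2410+0.1430) + (1/10)(0.4090+0.2410) + (1/10)(0.5950+0.4090) + (1/10)(0.7840+0.5950) + (1/10)(1.0000+0.7840)
  = 0.0016 + 0.0052 + 0.0100 + 0.0159 + 0.0238 + 0.0384 + 0.0650 + 0.1004 + 0.1379 + 0.1784 = 0.5766
G = 1 − 0.5766 = 0.4234

0.423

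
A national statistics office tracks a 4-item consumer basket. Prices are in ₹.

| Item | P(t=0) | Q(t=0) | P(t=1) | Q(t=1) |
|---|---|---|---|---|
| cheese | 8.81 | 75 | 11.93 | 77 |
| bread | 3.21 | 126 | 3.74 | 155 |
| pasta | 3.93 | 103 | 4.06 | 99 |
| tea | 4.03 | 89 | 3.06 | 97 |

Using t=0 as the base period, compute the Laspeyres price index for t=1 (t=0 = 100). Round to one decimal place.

Laspeyres price index uses base-period quantities as weights.
ΣP(t=1)·Q(t=0) = 11.93×75 + 3.74×126 + 4.06×103 + 3.06×89 = 894.75 + 471.24 + 418.18 + 272.34 = 2056.51
ΣP(t=0)·Q(t=0) = 8.81×75 + 3.21×126 + 3.93×103 + 4.03×89 = 660.75 + 404.46 + 404.79 + 358.67 = 1828.67
Index = 2056.51 / 1828.67 × 100 = 112.4593

112.5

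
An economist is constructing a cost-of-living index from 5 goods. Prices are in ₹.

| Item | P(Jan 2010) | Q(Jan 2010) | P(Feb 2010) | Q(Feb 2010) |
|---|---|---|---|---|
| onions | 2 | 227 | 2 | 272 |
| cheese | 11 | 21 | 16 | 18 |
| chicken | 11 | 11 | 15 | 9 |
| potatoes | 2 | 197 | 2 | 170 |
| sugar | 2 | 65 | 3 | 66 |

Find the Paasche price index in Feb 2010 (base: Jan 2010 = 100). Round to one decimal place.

Paasche price index uses current-period quantities as weights.
ΣP(Feb 2010)·Q(Feb 2010) = 2×272 + 16×18 + 15×9 + 2×170 + 3×66 = 544 + 288 + 135 + 340 + 198 = 1505
ΣP(Jan 2010)·Q(Feb 2010) = 2×272 + 11×18 + 11×9 + 2×170 + 2×66 = 544 + 198 + 99 + 340 + 132 = 1313
Index = 1505 / 1313 × 100 = 114.6230

114.6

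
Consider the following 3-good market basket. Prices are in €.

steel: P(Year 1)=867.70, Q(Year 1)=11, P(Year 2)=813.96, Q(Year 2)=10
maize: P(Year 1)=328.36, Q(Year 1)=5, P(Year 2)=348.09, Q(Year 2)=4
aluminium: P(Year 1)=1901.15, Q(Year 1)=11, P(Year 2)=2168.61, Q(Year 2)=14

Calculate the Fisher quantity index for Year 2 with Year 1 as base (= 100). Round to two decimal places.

Laspeyres component (base-period weights):
ΣP(Year 1)Q(Year 2) = 867.70×10 + 328.36×4 + 1901.15×14 = 8677 + 1313.44 + 26616.1 = 36606.54
ΣP(Year 1)Q(Year 1) = 867.70×11 + 328.36×5 + 1901.15×11 = 9544.7 + 1641.8 + 20912.65 = 32099.15
L = 36606.54 / 32099.15 × 100 = 114.0421
Paasche component (current-period weights):
ΣP(Year 2)Q(Year 2) = 813.96×10 + 348.09×4 + 2168.61×14 = 8139.6 + 1392.36 + 30360.54 = 39892.5
ΣP(Year 2)Q(Year 1) = 813.96×11 + 348.09×5 + 2168.61×11 = 8953.56 + 1740.45 + 23854.71 = 34548.72
P = 39892.5 / 34548.72 × 100 = 115.4674
Fisher = √(L × P) = √(114.0421 × 115.4674) = 114.7525

114.75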